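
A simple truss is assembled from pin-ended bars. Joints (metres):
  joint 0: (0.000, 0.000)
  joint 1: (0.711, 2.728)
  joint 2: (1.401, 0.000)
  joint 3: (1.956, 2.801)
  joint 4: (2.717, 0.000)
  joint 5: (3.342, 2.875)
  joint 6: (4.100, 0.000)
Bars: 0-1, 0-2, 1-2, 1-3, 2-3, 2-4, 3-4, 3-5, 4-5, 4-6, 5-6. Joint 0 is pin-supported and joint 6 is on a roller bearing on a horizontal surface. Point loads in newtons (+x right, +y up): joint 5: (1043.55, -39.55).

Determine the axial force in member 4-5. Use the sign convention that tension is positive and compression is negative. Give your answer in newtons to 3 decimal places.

703.520

N=7 nodes, M=11 members, R=3 reactions → 2N=14, M+R=14
member 0 (0-1): L=2.8191, (cx,cy)=(0.2522,0.9677)
member 1 (0-2): L=1.4010, (cx,cy)=(1.0000,0.0000)
member 2 (1-2): L=2.8139, (cx,cy)=(0.2452,-0.9695)
member 3 (1-3): L=1.2471, (cx,cy)=(0.9983,0.0585)
member 4 (2-3): L=2.8555, (cx,cy)=(0.1944,0.9809)
member 5 (2-4): L=1.3160, (cx,cy)=(1.0000,0.0000)
member 6 (3-4): L=2.9025, (cx,cy)=(0.2622,-0.9650)
member 7 (3-5): L=1.3880, (cx,cy)=(0.9986,0.0533)
member 8 (4-5): L=2.9422, (cx,cy)=(0.2124,0.9772)
member 9 (4-6): L=1.3830, (cx,cy)=(1.0000,0.0000)
member 10 (5-6): L=2.9732, (cx,cy)=(0.2549,-0.9670)
solve A·x = −loads:
  F[0-1] = +748.6466 N (tension)
  F[0-2] = +854.7374 N (tension)
  F[1-2] = -725.0866 N (compression)
  F[1-3] = +367.2411 N (tension)
  F[2-3] = +716.6160 N (tension)
  F[2-4] = +537.6536 N (tension)
  F[3-4] = -712.3840 N (compression)
  F[3-5] = +693.6589 N (tension)
  F[4-5] = +703.5201 N (tension)
  F[4-6] = +201.4291 N (tension)
  F[5-6] = -790.1032 N (compression)
  Rx@0 = -1043.5500 N
  Ry@0 = -724.4457 N
  Ry@6 = +763.9957 N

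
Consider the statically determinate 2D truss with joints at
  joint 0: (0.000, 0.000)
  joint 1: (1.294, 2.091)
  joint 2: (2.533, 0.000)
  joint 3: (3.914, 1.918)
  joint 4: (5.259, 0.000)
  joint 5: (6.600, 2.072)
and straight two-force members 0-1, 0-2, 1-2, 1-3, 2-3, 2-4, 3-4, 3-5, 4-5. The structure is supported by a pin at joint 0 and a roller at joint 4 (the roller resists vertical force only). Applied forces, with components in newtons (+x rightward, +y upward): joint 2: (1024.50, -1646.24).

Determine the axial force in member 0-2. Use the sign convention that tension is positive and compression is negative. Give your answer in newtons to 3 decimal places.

1552.576

N=6 nodes, M=9 members, R=3 reactions → 2N=12, M+R=12
member 0 (0-1): L=2.4590, (cx,cy)=(0.5262,0.8503)
member 1 (0-2): L=2.5330, (cx,cy)=(1.0000,0.0000)
member 2 (1-2): L=2.4305, (cx,cy)=(0.5098,-0.8603)
member 3 (1-3): L=2.6257, (cx,cy)=(0.9978,-0.0659)
member 4 (2-3): L=2.3634, (cx,cy)=(0.5843,0.8115)
member 5 (2-4): L=2.7260, (cx,cy)=(1.0000,0.0000)
member 6 (3-4): L=2.3426, (cx,cy)=(0.5741,-0.8188)
member 7 (3-5): L=2.6904, (cx,cy)=(0.9984,0.0572)
member 8 (4-5): L=2.4681, (cx,cy)=(0.5433,0.8395)
solve A·x = −loads:
  F[0-1] = -1003.5098 N (compression)
  F[0-2] = +1552.5756 N (tension)
  F[1-2] = +1074.4516 N (tension)
  F[1-3] = -1078.1399 N (compression)
  F[2-3] = +889.5298 N (tension)
  F[2-4] = +556.0308 N (tension)
  F[3-4] = -968.4422 N (compression)
  F[3-5] = -0.0000 N (compression)
  F[4-5] = +0.0000 N (tension)
  Rx@0 = -1024.5000 N
  Ry@0 = +853.3277 N
  Ry@4 = +792.9123 N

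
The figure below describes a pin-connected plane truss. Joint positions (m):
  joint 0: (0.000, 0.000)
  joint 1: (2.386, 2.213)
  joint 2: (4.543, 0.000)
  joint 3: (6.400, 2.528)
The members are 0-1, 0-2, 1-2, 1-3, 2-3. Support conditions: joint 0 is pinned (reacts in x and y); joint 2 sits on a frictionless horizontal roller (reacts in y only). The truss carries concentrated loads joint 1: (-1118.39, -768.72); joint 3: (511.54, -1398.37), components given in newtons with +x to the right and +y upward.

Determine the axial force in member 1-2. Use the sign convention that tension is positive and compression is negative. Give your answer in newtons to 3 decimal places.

-819.779

N=4 nodes, M=5 members, R=3 reactions → 2N=8, M+R=8
member 0 (0-1): L=3.2543, (cx,cy)=(0.7332,0.6800)
member 1 (0-2): L=4.5430, (cx,cy)=(1.0000,0.0000)
member 2 (1-2): L=3.0903, (cx,cy)=(0.6980,-0.7161)
member 3 (1-3): L=4.0263, (cx,cy)=(0.9969,0.0782)
member 4 (2-3): L=3.1368, (cx,cy)=(0.5920,0.8059)
solve A·x = −loads:
  F[0-1] = -78.7153 N (compression)
  F[0-2] = -549.1370 N (compression)
  F[1-2] = -819.7789 N (compression)
  F[1-3] = +1637.8931 N (tension)
  F[2-3] = -1894.1016 N (compression)
  Rx@0 = +606.8500 N
  Ry@0 = +53.5285 N
  Ry@2 = +2113.5615 N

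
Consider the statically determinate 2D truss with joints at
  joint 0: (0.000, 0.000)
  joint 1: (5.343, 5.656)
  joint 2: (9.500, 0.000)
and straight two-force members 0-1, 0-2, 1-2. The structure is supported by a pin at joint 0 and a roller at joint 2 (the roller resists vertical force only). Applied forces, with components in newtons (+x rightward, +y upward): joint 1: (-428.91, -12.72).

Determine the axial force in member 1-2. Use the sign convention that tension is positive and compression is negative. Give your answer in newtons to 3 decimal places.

N=3 nodes, M=3 members, R=3 reactions → 2N=6, M+R=6
member 0 (0-1): L=7.7806, (cx,cy)=(0.6867,0.7269)
member 1 (0-2): L=9.5000, (cx,cy)=(1.0000,0.0000)
member 2 (1-2): L=7.0193, (cx,cy)=(0.5922,-0.8058)
solve A·x = −loads:
  F[0-1] = -358.9393 N (compression)
  F[0-2] = -182.4240 N (compression)
  F[1-2] = +308.0332 N (tension)
  Rx@0 = +428.9100 N
  Ry@0 = +260.9255 N
  Ry@2 = -248.2055 N

308.033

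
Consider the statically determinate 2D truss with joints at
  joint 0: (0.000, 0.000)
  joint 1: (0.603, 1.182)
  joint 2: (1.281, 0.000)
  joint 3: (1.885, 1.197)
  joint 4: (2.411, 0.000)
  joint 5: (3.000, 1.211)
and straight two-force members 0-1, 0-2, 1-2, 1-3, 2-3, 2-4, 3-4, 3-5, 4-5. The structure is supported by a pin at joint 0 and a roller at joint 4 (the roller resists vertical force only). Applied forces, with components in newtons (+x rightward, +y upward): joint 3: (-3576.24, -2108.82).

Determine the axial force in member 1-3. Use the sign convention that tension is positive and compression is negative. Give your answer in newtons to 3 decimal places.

N=6 nodes, M=9 members, R=3 reactions → 2N=12, M+R=12
member 0 (0-1): L=1.3269, (cx,cy)=(0.4544,0.8908)
member 1 (0-2): L=1.2810, (cx,cy)=(1.0000,0.0000)
member 2 (1-2): L=1.3626, (cx,cy)=(0.4976,-0.8674)
member 3 (1-3): L=1.2821, (cx,cy)=(0.9999,0.0117)
member 4 (2-3): L=1.3408, (cx,cy)=(0.4505,0.8928)
member 5 (2-4): L=1.1300, (cx,cy)=(1.0000,0.0000)
member 6 (3-4): L=1.3075, (cx,cy)=(0.4023,-0.9155)
member 7 (3-5): L=1.1151, (cx,cy)=(0.9999,0.0126)
member 8 (4-5): L=1.3466, (cx,cy)=(0.4374,0.8993)
solve A·x = −loads:
  F[0-1] = -2509.6937 N (compression)
  F[0-2] = -2435.7505 N (compression)
  F[1-2] = +2544.7925 N (tension)
  F[1-3] = -2406.8433 N (compression)
  F[2-3] = -2472.5311 N (compression)
  F[2-4] = -55.7052 N (compression)
  F[3-4] = +138.4657 N (tension)
  F[3-5] = +0.0000 N (tension)
  F[4-5] = -0.0000 N (compression)
  Rx@0 = +3576.2400 N
  Ry@0 = +2235.5863 N
  Ry@4 = -126.7663 N

-2406.843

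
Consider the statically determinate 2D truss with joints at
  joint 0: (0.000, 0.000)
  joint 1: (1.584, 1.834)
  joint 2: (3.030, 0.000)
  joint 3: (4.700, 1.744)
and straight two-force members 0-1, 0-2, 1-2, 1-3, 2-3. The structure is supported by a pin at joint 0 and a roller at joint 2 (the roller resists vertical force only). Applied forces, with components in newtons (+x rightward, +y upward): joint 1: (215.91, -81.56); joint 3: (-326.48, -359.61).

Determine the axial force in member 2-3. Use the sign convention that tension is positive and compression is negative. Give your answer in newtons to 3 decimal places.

-497.197

N=4 nodes, M=5 members, R=3 reactions → 2N=8, M+R=8
member 0 (0-1): L=2.4233, (cx,cy)=(0.6536,0.7568)
member 1 (0-2): L=3.0300, (cx,cy)=(1.0000,0.0000)
member 2 (1-2): L=2.3355, (cx,cy)=(0.6191,-0.7853)
member 3 (1-3): L=3.1173, (cx,cy)=(0.9996,-0.0289)
member 4 (2-3): L=2.4146, (cx,cy)=(0.6916,0.7223)
solve A·x = −loads:
  F[0-1] = +134.8430 N (tension)
  F[0-2] = -198.7089 N (compression)
  F[1-2] = -234.4549 N (compression)
  F[1-3] = +17.3976 N (tension)
  F[2-3] = -497.1973 N (compression)
  Rx@0 = +110.5700 N
  Ry@0 = -102.0498 N
  Ry@2 = +543.2198 N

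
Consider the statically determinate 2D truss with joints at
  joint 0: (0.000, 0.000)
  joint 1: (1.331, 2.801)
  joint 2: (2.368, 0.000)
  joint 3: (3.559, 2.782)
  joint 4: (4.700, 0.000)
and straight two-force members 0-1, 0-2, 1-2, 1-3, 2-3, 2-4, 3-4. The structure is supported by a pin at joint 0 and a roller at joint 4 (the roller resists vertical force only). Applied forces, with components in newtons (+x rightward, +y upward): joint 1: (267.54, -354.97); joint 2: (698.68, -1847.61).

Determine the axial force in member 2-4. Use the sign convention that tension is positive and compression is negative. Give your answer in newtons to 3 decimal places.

N=5 nodes, M=7 members, R=3 reactions → 2N=10, M+R=10
member 0 (0-1): L=3.1012, (cx,cy)=(0.4292,0.9032)
member 1 (0-2): L=2.3680, (cx,cy)=(1.0000,0.0000)
member 2 (1-2): L=2.9868, (cx,cy)=(0.3472,-0.9378)
member 3 (1-3): L=2.2281, (cx,cy)=(1.0000,-0.0085)
member 4 (2-3): L=3.0262, (cx,cy)=(0.3936,0.9193)
member 5 (2-4): L=2.3320, (cx,cy)=(1.0000,0.0000)
member 6 (3-4): L=3.0069, (cx,cy)=(0.3795,-0.9252)
solve A·x = −loads:
  F[0-1] = -1120.1492 N (compression)
  F[0-2] = +1446.9824 N (tension)
  F[1-2] = +709.3716 N (tension)
  F[1-3] = -994.6284 N (compression)
  F[2-3] = +1286.1609 N (tension)
  F[2-4] = +488.4103 N (tension)
  F[3-4] = -1287.1143 N (compression)
  Rx@0 = -966.2200 N
  Ry@0 = +1011.7321 N
  Ry@4 = +1190.8479 N

488.410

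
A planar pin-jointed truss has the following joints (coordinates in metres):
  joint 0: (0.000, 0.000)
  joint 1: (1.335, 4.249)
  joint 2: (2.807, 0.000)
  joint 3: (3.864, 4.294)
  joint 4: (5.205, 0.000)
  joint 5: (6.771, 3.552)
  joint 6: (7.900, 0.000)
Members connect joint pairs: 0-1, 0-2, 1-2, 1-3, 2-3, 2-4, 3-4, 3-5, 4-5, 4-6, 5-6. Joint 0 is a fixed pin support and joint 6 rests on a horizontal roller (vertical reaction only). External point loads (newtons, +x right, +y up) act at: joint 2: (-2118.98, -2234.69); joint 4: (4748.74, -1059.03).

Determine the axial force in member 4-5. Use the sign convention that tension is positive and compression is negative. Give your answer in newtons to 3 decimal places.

N=7 nodes, M=11 members, R=3 reactions → 2N=14, M+R=14
member 0 (0-1): L=4.4538, (cx,cy)=(0.2997,0.9540)
member 1 (0-2): L=2.8070, (cx,cy)=(1.0000,0.0000)
member 2 (1-2): L=4.4968, (cx,cy)=(0.3273,-0.9449)
member 3 (1-3): L=2.5294, (cx,cy)=(0.9998,0.0178)
member 4 (2-3): L=4.4222, (cx,cy)=(0.2390,0.9710)
member 5 (2-4): L=2.3980, (cx,cy)=(1.0000,0.0000)
member 6 (3-4): L=4.4985, (cx,cy)=(0.2981,-0.9545)
member 7 (3-5): L=3.0002, (cx,cy)=(0.9689,-0.2473)
member 8 (4-5): L=3.8819, (cx,cy)=(0.4034,0.9150)
member 9 (4-6): L=2.6950, (cx,cy)=(1.0000,0.0000)
member 10 (5-6): L=3.7271, (cx,cy)=(0.3029,-0.9530)
solve A·x = −loads:
  F[0-1] = -1888.7924 N (compression)
  F[0-2] = +3195.9158 N (tension)
  F[1-2] = +1884.7338 N (tension)
  F[1-3] = -1183.3056 N (compression)
  F[2-3] = +467.3438 N (tension)
  F[2-4] = +5820.1528 N (tension)
  F[3-4] = -181.3105 N (compression)
  F[3-5] = -1049.9825 N (compression)
  F[4-5] = +1346.5272 N (tension)
  F[4-6] = +474.1595 N (tension)
  F[5-6] = -1565.3182 N (compression)
  Rx@0 = -2629.7600 N
  Ry@0 = +1801.9446 N
  Ry@6 = +1491.7754 N

1346.527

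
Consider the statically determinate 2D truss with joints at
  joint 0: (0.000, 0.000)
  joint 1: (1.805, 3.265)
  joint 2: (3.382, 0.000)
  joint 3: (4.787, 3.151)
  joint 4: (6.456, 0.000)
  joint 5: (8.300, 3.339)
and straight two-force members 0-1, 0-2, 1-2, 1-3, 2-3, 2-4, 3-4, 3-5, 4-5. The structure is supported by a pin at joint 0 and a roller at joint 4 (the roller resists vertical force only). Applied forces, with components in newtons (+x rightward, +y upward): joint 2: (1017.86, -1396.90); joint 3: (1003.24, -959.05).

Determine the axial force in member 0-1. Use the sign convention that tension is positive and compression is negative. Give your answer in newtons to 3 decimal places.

N=6 nodes, M=9 members, R=3 reactions → 2N=12, M+R=12
member 0 (0-1): L=3.7307, (cx,cy)=(0.4838,0.8752)
member 1 (0-2): L=3.3820, (cx,cy)=(1.0000,0.0000)
member 2 (1-2): L=3.6259, (cx,cy)=(0.4349,-0.9005)
member 3 (1-3): L=2.9842, (cx,cy)=(0.9993,-0.0382)
member 4 (2-3): L=3.4500, (cx,cy)=(0.4072,0.9133)
member 5 (2-4): L=3.0740, (cx,cy)=(1.0000,0.0000)
member 6 (3-4): L=3.5657, (cx,cy)=(0.4681,-0.8837)
member 7 (3-5): L=3.5180, (cx,cy)=(0.9986,0.0534)
member 8 (4-5): L=3.8143, (cx,cy)=(0.4834,0.8754)
solve A·x = −loads:
  F[0-1] = -483.8015 N (compression)
  F[0-2] = +2255.1734 N (tension)
  F[1-2] = +489.1790 N (tension)
  F[1-3] = -447.1567 N (compression)
  F[2-3] = +1047.1796 N (tension)
  F[2-4] = +1023.6161 N (tension)
  F[3-4] = -2186.8956 N (compression)
  F[3-5] = -0.0000 N (compression)
  F[4-5] = +0.0000 N (tension)
  Rx@0 = -2021.1000 N
  Ry@0 = +423.4070 N
  Ry@4 = +1932.5430 N

-483.801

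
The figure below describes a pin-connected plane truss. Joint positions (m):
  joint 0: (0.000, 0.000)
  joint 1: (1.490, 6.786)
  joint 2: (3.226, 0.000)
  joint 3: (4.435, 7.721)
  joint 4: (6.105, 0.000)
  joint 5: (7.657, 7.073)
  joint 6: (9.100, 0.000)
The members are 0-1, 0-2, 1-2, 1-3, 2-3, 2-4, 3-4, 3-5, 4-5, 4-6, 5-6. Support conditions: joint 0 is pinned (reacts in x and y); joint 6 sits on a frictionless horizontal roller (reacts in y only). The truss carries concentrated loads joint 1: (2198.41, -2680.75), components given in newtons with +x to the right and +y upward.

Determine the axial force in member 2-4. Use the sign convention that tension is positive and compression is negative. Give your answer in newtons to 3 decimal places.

1255.714

N=7 nodes, M=11 members, R=3 reactions → 2N=14, M+R=14
member 0 (0-1): L=6.9477, (cx,cy)=(0.2145,0.9767)
member 1 (0-2): L=3.2260, (cx,cy)=(1.0000,0.0000)
member 2 (1-2): L=7.0045, (cx,cy)=(0.2478,-0.9688)
member 3 (1-3): L=3.0899, (cx,cy)=(0.9531,0.3026)
member 4 (2-3): L=7.8151, (cx,cy)=(0.1547,0.9880)
member 5 (2-4): L=2.8790, (cx,cy)=(1.0000,0.0000)
member 6 (3-4): L=7.8995, (cx,cy)=(0.2114,-0.9774)
member 7 (3-5): L=3.2865, (cx,cy)=(0.9804,-0.1972)
member 8 (4-5): L=7.2413, (cx,cy)=(0.2143,0.9768)
member 9 (4-6): L=2.9950, (cx,cy)=(1.0000,0.0000)
member 10 (5-6): L=7.2187, (cx,cy)=(0.1999,-0.9798)
solve A·x = −loads:
  F[0-1] = -616.7791 N (compression)
  F[0-2] = +2330.6850 N (tension)
  F[1-2] = -2690.5199 N (compression)
  F[1-3] = -1745.7124 N (compression)
  F[2-3] = +2638.3407 N (tension)
  F[2-4] = +1255.7144 N (tension)
  F[3-4] = -1952.9490 N (compression)
  F[3-5] = -859.7287 N (compression)
  F[4-5] = +1954.2219 N (tension)
  F[4-6] = +424.0094 N (tension)
  F[5-6] = -2121.1330 N (compression)
  Rx@0 = -2198.4100 N
  Ry@0 = +602.4283 N
  Ry@6 = +2078.3217 N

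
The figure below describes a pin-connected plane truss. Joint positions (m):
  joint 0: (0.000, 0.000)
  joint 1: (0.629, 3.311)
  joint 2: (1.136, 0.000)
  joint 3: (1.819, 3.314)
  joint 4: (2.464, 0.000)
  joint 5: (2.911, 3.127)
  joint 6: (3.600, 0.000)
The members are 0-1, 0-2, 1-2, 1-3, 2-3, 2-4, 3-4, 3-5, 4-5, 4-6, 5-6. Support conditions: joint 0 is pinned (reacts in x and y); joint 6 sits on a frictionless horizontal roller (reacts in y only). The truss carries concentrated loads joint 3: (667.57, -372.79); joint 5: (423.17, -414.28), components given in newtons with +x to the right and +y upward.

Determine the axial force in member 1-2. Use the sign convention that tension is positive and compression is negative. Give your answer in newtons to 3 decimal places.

-726.134

N=7 nodes, M=11 members, R=3 reactions → 2N=14, M+R=14
member 0 (0-1): L=3.3702, (cx,cy)=(0.1866,0.9824)
member 1 (0-2): L=1.1360, (cx,cy)=(1.0000,0.0000)
member 2 (1-2): L=3.3496, (cx,cy)=(0.1514,-0.9885)
member 3 (1-3): L=1.1900, (cx,cy)=(1.0000,0.0025)
member 4 (2-3): L=3.3836, (cx,cy)=(0.2019,0.9794)
member 5 (2-4): L=1.3280, (cx,cy)=(1.0000,0.0000)
member 6 (3-4): L=3.3762, (cx,cy)=(0.1910,-0.9816)
member 7 (3-5): L=1.1079, (cx,cy)=(0.9857,-0.1688)
member 8 (4-5): L=3.1588, (cx,cy)=(0.1415,0.9899)
member 9 (4-6): L=1.1360, (cx,cy)=(1.0000,0.0000)
member 10 (5-6): L=3.2020, (cx,cy)=(0.2152,-0.9766)
solve A·x = −loads:
  F[0-1] = +731.2377 N (tension)
  F[0-2] = +954.2656 N (tension)
  F[1-2] = -726.1344 N (compression)
  F[1-3] = +246.3842 N (tension)
  F[2-3] = +732.8534 N (tension)
  F[2-4] = +696.4279 N (tension)
  F[3-4] = -1100.6666 N (compression)
  F[3-5] = -63.8989 N (compression)
  F[4-5] = +1091.3767 N (tension)
  F[4-6] = +331.7114 N (tension)
  F[5-6] = -1541.5707 N (compression)
  Rx@0 = -1090.7400 N
  Ry@0 = -718.3894 N
  Ry@6 = +1505.4593 N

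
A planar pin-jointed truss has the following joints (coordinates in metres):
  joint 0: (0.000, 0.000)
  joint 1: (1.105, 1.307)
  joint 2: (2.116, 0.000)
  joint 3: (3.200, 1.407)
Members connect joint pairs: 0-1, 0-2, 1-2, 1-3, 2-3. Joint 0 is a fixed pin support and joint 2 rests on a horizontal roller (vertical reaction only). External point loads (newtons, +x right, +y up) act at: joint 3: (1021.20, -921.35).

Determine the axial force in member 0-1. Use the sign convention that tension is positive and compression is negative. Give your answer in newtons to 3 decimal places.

N=4 nodes, M=5 members, R=3 reactions → 2N=8, M+R=8
member 0 (0-1): L=1.7115, (cx,cy)=(0.6456,0.7637)
member 1 (0-2): L=2.1160, (cx,cy)=(1.0000,0.0000)
member 2 (1-2): L=1.6524, (cx,cy)=(0.6118,-0.7910)
member 3 (1-3): L=2.0974, (cx,cy)=(0.9989,0.0477)
member 4 (2-3): L=1.7761, (cx,cy)=(0.6103,0.7922)
solve A·x = −loads:
  F[0-1] = +1507.2652 N (tension)
  F[0-2] = +48.0675 N (tension)
  F[1-2] = -1346.7423 N (compression)
  F[1-3] = +1799.1742 N (tension)
  F[2-3] = -1271.3689 N (compression)
  Rx@0 = -1021.2000 N
  Ry@0 = -1151.0264 N
  Ry@2 = +2072.3764 N

1507.265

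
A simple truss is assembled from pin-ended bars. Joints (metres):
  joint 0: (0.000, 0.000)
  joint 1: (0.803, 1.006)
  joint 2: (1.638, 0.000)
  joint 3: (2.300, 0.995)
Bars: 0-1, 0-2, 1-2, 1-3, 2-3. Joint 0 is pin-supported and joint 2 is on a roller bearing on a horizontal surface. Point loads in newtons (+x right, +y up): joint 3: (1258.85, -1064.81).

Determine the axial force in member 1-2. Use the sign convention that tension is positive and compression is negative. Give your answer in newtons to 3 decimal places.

-1571.744

N=4 nodes, M=5 members, R=3 reactions → 2N=8, M+R=8
member 0 (0-1): L=1.2872, (cx,cy)=(0.6238,0.7816)
member 1 (0-2): L=1.6380, (cx,cy)=(1.0000,0.0000)
member 2 (1-2): L=1.3074, (cx,cy)=(0.6387,-0.7695)
member 3 (1-3): L=1.4970, (cx,cy)=(1.0000,-0.0073)
member 4 (2-3): L=1.1951, (cx,cy)=(0.5539,0.8326)
solve A·x = −loads:
  F[0-1] = +1529.0509 N (tension)
  F[0-2] = +304.9638 N (tension)
  F[1-2] = -1571.7443 N (compression)
  F[1-3] = +1957.7783 N (tension)
  F[2-3] = -1261.6730 N (compression)
  Rx@0 = -1258.8500 N
  Ry@0 = -1195.0305 N
  Ry@2 = +2259.8405 N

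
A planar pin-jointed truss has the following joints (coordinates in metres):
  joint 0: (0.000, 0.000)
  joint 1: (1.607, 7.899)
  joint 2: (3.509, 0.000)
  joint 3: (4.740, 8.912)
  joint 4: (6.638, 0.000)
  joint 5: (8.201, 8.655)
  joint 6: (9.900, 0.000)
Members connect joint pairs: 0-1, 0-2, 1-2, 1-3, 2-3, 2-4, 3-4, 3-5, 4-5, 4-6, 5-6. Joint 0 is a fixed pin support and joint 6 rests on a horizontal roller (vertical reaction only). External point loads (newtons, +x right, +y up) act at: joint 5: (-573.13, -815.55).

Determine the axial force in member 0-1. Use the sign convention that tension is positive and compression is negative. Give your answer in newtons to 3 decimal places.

-654.147

N=7 nodes, M=11 members, R=3 reactions → 2N=14, M+R=14
member 0 (0-1): L=8.0608, (cx,cy)=(0.1994,0.9799)
member 1 (0-2): L=3.5090, (cx,cy)=(1.0000,0.0000)
member 2 (1-2): L=8.1248, (cx,cy)=(0.2341,-0.9722)
member 3 (1-3): L=3.2927, (cx,cy)=(0.9515,0.3077)
member 4 (2-3): L=8.9966, (cx,cy)=(0.1368,0.9906)
member 5 (2-4): L=3.1290, (cx,cy)=(1.0000,0.0000)
member 6 (3-4): L=9.1119, (cx,cy)=(0.2083,-0.9781)
member 7 (3-5): L=3.4705, (cx,cy)=(0.9973,-0.0741)
member 8 (4-5): L=8.7950, (cx,cy)=(0.1777,0.9841)
member 9 (4-6): L=3.2620, (cx,cy)=(1.0000,0.0000)
member 10 (5-6): L=8.8202, (cx,cy)=(0.1926,-0.9813)
solve A·x = −loads:
  F[0-1] = -654.1472 N (compression)
  F[0-2] = -442.7195 N (compression)
  F[1-2] = +571.4740 N (tension)
  F[1-3] = -277.6587 N (compression)
  F[2-3] = -560.8695 N (compression)
  F[2-4] = -232.1946 N (compression)
  F[3-4] = +692.2235 N (tension)
  F[3-5] = -486.4610 N (compression)
  F[4-5] = -687.9910 N (compression)
  F[4-6] = +34.2615 N (tension)
  F[5-6] = -177.8649 N (compression)
  Rx@0 = +573.1300 N
  Ry@0 = +641.0161 N
  Ry@6 = +174.5339 N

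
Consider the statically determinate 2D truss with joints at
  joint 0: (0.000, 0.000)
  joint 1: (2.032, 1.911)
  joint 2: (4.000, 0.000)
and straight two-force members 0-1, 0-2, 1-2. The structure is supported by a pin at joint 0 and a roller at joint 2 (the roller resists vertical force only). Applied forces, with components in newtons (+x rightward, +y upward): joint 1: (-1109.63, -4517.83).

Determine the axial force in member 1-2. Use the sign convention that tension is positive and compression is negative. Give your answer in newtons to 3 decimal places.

-2533.488

N=3 nodes, M=3 members, R=3 reactions → 2N=6, M+R=6
member 0 (0-1): L=2.7894, (cx,cy)=(0.7285,0.6851)
member 1 (0-2): L=4.0000, (cx,cy)=(1.0000,0.0000)
member 2 (1-2): L=2.7432, (cx,cy)=(0.7174,-0.6966)
solve A·x = −loads:
  F[0-1] = -4018.3302 N (compression)
  F[0-2] = +1817.5751 N (tension)
  F[1-2] = -2533.4885 N (compression)
  Rx@0 = +1109.6300 N
  Ry@0 = +2752.8981 N
  Ry@2 = +1764.9319 N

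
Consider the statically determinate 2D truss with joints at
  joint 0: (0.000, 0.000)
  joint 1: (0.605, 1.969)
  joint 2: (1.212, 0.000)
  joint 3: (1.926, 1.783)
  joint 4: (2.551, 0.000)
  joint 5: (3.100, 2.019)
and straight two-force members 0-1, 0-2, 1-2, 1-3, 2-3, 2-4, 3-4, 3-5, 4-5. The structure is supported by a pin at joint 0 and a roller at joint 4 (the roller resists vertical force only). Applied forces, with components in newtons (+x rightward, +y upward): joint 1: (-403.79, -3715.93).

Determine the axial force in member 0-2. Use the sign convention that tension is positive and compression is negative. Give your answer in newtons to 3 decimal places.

N=6 nodes, M=9 members, R=3 reactions → 2N=12, M+R=12
member 0 (0-1): L=2.0599, (cx,cy)=(0.2937,0.9559)
member 1 (0-2): L=1.2120, (cx,cy)=(1.0000,0.0000)
member 2 (1-2): L=2.0604, (cx,cy)=(0.2946,-0.9556)
member 3 (1-3): L=1.3340, (cx,cy)=(0.9902,-0.1394)
member 4 (2-3): L=1.9206, (cx,cy)=(0.3717,0.9283)
member 5 (2-4): L=1.3390, (cx,cy)=(1.0000,0.0000)
member 6 (3-4): L=1.8894, (cx,cy)=(0.3308,-0.9437)
member 7 (3-5): L=1.1975, (cx,cy)=(0.9804,0.1971)
member 8 (4-5): L=2.0923, (cx,cy)=(0.2624,0.9650)
solve A·x = −loads:
  F[0-1] = -3291.4933 N (compression)
  F[0-2] = +562.9564 N (tension)
  F[1-2] = -536.3988 N (compression)
  F[1-3] = -408.9290 N (compression)
  F[2-3] = +552.1663 N (tension)
  F[2-4] = +199.6670 N (tension)
  F[3-4] = -603.5913 N (compression)
  F[3-5] = -0.0000 N (compression)
  F[4-5] = +0.0000 N (tension)
  Rx@0 = +403.7900 N
  Ry@0 = +3146.3200 N
  Ry@4 = +569.6100 N

562.956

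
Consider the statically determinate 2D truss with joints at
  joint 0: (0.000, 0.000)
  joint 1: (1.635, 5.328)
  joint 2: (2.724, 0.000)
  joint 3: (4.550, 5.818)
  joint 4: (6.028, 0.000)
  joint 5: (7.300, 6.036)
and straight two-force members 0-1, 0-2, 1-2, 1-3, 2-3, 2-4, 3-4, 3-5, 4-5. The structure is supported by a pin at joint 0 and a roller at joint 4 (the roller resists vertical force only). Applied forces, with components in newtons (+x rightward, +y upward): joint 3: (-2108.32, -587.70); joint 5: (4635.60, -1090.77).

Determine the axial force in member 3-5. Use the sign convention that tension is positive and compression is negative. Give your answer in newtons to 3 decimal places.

N=6 nodes, M=9 members, R=3 reactions → 2N=12, M+R=12
member 0 (0-1): L=5.5732, (cx,cy)=(0.2934,0.9560)
member 1 (0-2): L=2.7240, (cx,cy)=(1.0000,0.0000)
member 2 (1-2): L=5.4382, (cx,cy)=(0.2003,-0.9797)
member 3 (1-3): L=2.9559, (cx,cy)=(0.9862,0.1658)
member 4 (2-3): L=6.0978, (cx,cy)=(0.2995,0.9541)
member 5 (2-4): L=3.3040, (cx,cy)=(1.0000,0.0000)
member 6 (3-4): L=6.0028, (cx,cy)=(0.2462,-0.9692)
member 7 (3-5): L=2.7586, (cx,cy)=(0.9969,0.0790)
member 8 (4-5): L=6.1686, (cx,cy)=(0.2062,0.9785)
solve A·x = −loads:
  F[0-1] = +2816.8958 N (tension)
  F[0-2] = +1700.8955 N (tension)
  F[1-2] = -2520.2535 N (compression)
  F[1-3] = +1349.7444 N (tension)
  F[2-3] = +2587.9619 N (tension)
  F[2-4] = +421.2416 N (tension)
  F[3-4] = -2980.1463 N (compression)
  F[3-5] = +4963.6485 N (tension)
  F[4-5] = -1515.5938 N (compression)
  Rx@0 = -2527.2800 N
  Ry@0 = -2692.9520 N
  Ry@4 = +4371.4220 N

4963.648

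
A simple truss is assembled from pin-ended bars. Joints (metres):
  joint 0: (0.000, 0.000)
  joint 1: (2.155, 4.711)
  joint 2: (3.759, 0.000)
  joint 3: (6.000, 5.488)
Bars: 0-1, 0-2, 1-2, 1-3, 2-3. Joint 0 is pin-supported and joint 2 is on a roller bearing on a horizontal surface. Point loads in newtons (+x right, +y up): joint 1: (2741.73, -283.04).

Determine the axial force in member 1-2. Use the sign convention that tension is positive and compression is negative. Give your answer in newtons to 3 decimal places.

N=4 nodes, M=5 members, R=3 reactions → 2N=8, M+R=8
member 0 (0-1): L=5.1805, (cx,cy)=(0.4160,0.9094)
member 1 (0-2): L=3.7590, (cx,cy)=(1.0000,0.0000)
member 2 (1-2): L=4.9766, (cx,cy)=(0.3223,-0.9466)
member 3 (1-3): L=3.9227, (cx,cy)=(0.9802,0.1981)
member 4 (2-3): L=5.9279, (cx,cy)=(0.3780,0.9258)
solve A·x = −loads:
  F[0-1] = +3645.7254 N (tension)
  F[0-2] = +1225.1692 N (tension)
  F[1-2] = -3801.2163 N (compression)
  F[1-3] = -0.0000 N (compression)
  F[2-3] = -0.0000 N (compression)
  Rx@0 = -2741.7300 N
  Ry@0 = -3315.3216 N
  Ry@2 = +3598.3616 N

-3801.216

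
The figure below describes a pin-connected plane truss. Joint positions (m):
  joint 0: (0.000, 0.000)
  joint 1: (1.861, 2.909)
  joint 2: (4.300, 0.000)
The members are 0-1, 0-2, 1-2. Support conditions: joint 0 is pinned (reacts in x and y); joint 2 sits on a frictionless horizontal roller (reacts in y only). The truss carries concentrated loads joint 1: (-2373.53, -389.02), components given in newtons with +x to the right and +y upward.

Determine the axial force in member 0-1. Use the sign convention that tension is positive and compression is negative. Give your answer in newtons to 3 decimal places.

-2168.137

N=3 nodes, M=3 members, R=3 reactions → 2N=6, M+R=6
member 0 (0-1): L=3.4533, (cx,cy)=(0.5389,0.8424)
member 1 (0-2): L=4.3000, (cx,cy)=(1.0000,0.0000)
member 2 (1-2): L=3.7962, (cx,cy)=(0.6425,-0.7663)
solve A·x = −loads:
  F[0-1] = -2168.1370 N (compression)
  F[0-2] = -1205.1263 N (compression)
  F[1-2] = +1875.7193 N (tension)
  Rx@0 = +2373.5300 N
  Ry@0 = +1826.3764 N
  Ry@2 = -1437.3564 N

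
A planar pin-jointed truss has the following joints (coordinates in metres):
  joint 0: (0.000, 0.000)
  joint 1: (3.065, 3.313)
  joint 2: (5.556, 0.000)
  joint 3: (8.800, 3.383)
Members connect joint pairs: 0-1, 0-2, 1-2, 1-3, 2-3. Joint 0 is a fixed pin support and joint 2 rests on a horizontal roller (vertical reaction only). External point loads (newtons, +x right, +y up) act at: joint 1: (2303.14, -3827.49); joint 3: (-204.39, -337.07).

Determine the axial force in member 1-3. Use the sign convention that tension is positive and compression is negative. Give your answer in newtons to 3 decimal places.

120.247

N=4 nodes, M=5 members, R=3 reactions → 2N=8, M+R=8
member 0 (0-1): L=4.5133, (cx,cy)=(0.6791,0.7340)
member 1 (0-2): L=5.5560, (cx,cy)=(1.0000,0.0000)
member 2 (1-2): L=4.1450, (cx,cy)=(0.6010,-0.7993)
member 3 (1-3): L=5.7354, (cx,cy)=(0.9999,0.0122)
member 4 (2-3): L=4.6870, (cx,cy)=(0.6921,0.7218)
solve A·x = −loads:
  F[0-1] = -368.2777 N (compression)
  F[0-2] = +2348.8469 N (tension)
  F[1-2] = -4448.6395 N (compression)
  F[1-3] = +120.2468 N (tension)
  F[2-3] = -469.0319 N (compression)
  Rx@0 = -2098.7500 N
  Ry@0 = +270.3332 N
  Ry@2 = +3894.2268 N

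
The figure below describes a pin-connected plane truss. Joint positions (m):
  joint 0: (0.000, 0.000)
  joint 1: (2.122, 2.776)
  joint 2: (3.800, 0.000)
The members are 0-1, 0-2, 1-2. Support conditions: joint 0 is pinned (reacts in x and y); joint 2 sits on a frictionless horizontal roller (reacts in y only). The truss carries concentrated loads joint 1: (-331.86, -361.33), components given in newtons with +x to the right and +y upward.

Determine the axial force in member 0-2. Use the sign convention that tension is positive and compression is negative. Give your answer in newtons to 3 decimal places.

N=3 nodes, M=3 members, R=3 reactions → 2N=6, M+R=6
member 0 (0-1): L=3.4941, (cx,cy)=(0.6073,0.7945)
member 1 (0-2): L=3.8000, (cx,cy)=(1.0000,0.0000)
member 2 (1-2): L=3.2437, (cx,cy)=(0.5173,-0.8558)
solve A·x = −loads:
  F[0-1] = -505.9819 N (compression)
  F[0-2] = -24.5765 N (compression)
  F[1-2] = +47.5089 N (tension)
  Rx@0 = +331.8600 N
  Ry@0 = +401.9882 N
  Ry@2 = -40.6582 N

-24.577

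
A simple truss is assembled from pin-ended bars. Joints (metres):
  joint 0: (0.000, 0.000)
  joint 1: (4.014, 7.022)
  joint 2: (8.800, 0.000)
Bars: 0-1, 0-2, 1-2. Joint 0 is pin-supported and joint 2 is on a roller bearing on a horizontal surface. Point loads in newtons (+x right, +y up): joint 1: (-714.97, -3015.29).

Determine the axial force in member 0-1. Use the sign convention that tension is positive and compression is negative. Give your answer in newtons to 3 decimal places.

N=3 nodes, M=3 members, R=3 reactions → 2N=6, M+R=6
member 0 (0-1): L=8.0883, (cx,cy)=(0.4963,0.8682)
member 1 (0-2): L=8.8000, (cx,cy)=(1.0000,0.0000)
member 2 (1-2): L=8.4979, (cx,cy)=(0.5632,-0.8263)
solve A·x = −loads:
  F[0-1] = -2546.0770 N (compression)
  F[0-2] = +548.5769 N (tension)
  F[1-2] = -974.0391 N (compression)
  Rx@0 = +714.9700 N
  Ry@0 = +2210.4201 N
  Ry@2 = +804.8699 N

-2546.077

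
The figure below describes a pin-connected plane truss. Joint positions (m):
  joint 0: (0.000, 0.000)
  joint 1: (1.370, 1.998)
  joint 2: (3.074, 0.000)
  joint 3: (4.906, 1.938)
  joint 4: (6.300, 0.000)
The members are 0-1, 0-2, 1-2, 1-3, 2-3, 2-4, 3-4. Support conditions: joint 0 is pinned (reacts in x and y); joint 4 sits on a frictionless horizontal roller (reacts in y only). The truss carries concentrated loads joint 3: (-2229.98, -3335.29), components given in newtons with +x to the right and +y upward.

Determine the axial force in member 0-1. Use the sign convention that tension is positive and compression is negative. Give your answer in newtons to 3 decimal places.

N=5 nodes, M=7 members, R=3 reactions → 2N=10, M+R=10
member 0 (0-1): L=2.4226, (cx,cy)=(0.5655,0.8247)
member 1 (0-2): L=3.0740, (cx,cy)=(1.0000,0.0000)
member 2 (1-2): L=2.6260, (cx,cy)=(0.6489,-0.7609)
member 3 (1-3): L=3.5365, (cx,cy)=(0.9999,-0.0170)
member 4 (2-3): L=2.6668, (cx,cy)=(0.6870,0.7267)
member 5 (2-4): L=3.2260, (cx,cy)=(1.0000,0.0000)
member 6 (3-4): L=2.3873, (cx,cy)=(0.5839,-0.8118)
solve A·x = −loads:
  F[0-1] = -1726.5849 N (compression)
  F[0-2] = -1253.5750 N (compression)
  F[1-2] = +1921.1034 N (tension)
  F[1-3] = -2223.3438 N (compression)
  F[2-3] = -2011.4245 N (compression)
  F[2-4] = +1374.7995 N (tension)
  F[3-4] = -2354.3930 N (compression)
  Rx@0 = +2229.9800 N
  Ry@0 = +1423.9834 N
  Ry@4 = +1911.3066 N

-1726.585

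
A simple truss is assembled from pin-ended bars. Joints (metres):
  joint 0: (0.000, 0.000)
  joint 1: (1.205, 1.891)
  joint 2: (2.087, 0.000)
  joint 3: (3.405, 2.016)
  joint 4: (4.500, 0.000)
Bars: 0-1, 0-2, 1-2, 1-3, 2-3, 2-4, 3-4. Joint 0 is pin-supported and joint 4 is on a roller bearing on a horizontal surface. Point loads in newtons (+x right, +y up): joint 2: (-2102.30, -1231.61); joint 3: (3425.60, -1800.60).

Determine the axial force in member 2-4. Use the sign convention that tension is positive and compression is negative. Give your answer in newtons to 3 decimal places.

1883.832

N=5 nodes, M=7 members, R=3 reactions → 2N=10, M+R=10
member 0 (0-1): L=2.2423, (cx,cy)=(0.5374,0.8433)
member 1 (0-2): L=2.0870, (cx,cy)=(1.0000,0.0000)
member 2 (1-2): L=2.0866, (cx,cy)=(0.4227,-0.9063)
member 3 (1-3): L=2.2035, (cx,cy)=(0.9984,0.0567)
member 4 (2-3): L=2.4086, (cx,cy)=(0.5472,0.8370)
member 5 (2-4): L=2.4130, (cx,cy)=(1.0000,0.0000)
member 6 (3-4): L=2.2942, (cx,cy)=(0.4773,-0.8787)
solve A·x = −loads:
  F[0-1] = +517.1235 N (tension)
  F[0-2] = +1045.4005 N (tension)
  F[1-2] = -451.8142 N (compression)
  F[1-3] = +469.6384 N (tension)
  F[2-3] = +1960.6659 N (tension)
  F[2-4] = +1883.8324 N (tension)
  F[3-4] = -3946.9028 N (compression)
  Rx@0 = -1323.3000 N
  Ry@0 = -436.1061 N
  Ry@4 = +3468.3161 N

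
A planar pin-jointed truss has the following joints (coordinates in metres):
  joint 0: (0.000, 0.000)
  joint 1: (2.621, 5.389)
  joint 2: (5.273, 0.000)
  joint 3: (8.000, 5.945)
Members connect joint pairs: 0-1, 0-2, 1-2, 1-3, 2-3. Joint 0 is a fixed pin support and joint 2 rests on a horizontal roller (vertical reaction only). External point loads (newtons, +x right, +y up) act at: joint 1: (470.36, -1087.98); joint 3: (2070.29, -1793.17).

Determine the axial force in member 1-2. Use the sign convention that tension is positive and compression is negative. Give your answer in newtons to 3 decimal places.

-4423.669

N=4 nodes, M=5 members, R=3 reactions → 2N=8, M+R=8
member 0 (0-1): L=5.9926, (cx,cy)=(0.4374,0.8993)
member 1 (0-2): L=5.2730, (cx,cy)=(1.0000,0.0000)
member 2 (1-2): L=6.0062, (cx,cy)=(0.4415,-0.8972)
member 3 (1-3): L=5.4077, (cx,cy)=(0.9947,0.1028)
member 4 (2-3): L=6.5406, (cx,cy)=(0.4169,0.9089)
solve A·x = −loads:
  F[0-1] = +3552.8573 N (tension)
  F[0-2] = +986.7207 N (tension)
  F[1-2] = -4423.6691 N (compression)
  F[1-3] = +3052.9931 N (tension)
  F[2-3] = -2318.1697 N (compression)
  Rx@0 = -2540.6500 N
  Ry@0 = -3195.0115 N
  Ry@2 = +6076.1615 N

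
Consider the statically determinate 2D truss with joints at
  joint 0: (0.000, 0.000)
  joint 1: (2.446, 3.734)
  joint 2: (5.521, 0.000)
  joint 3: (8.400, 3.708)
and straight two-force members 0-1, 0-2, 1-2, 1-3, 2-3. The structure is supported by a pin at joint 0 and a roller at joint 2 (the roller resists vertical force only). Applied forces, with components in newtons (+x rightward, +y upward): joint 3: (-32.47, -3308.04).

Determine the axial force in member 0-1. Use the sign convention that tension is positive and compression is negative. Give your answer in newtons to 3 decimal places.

N=4 nodes, M=5 members, R=3 reactions → 2N=8, M+R=8
member 0 (0-1): L=4.4638, (cx,cy)=(0.5480,0.8365)
member 1 (0-2): L=5.5210, (cx,cy)=(1.0000,0.0000)
member 2 (1-2): L=4.8372, (cx,cy)=(0.6357,-0.7719)
member 3 (1-3): L=5.9541, (cx,cy)=(1.0000,-0.0044)
member 4 (2-3): L=4.6945, (cx,cy)=(0.6133,0.7899)
solve A·x = −loads:
  F[0-1] = +2036.1116 N (tension)
  F[0-2] = -1148.1805 N (compression)
  F[1-2] = -2220.7165 N (compression)
  F[1-3] = +2527.4441 N (tension)
  F[2-3] = -4174.1188 N (compression)
  Rx@0 = +32.4700 N
  Ry@0 = -1703.2147 N
  Ry@2 = +5011.2547 N

2036.112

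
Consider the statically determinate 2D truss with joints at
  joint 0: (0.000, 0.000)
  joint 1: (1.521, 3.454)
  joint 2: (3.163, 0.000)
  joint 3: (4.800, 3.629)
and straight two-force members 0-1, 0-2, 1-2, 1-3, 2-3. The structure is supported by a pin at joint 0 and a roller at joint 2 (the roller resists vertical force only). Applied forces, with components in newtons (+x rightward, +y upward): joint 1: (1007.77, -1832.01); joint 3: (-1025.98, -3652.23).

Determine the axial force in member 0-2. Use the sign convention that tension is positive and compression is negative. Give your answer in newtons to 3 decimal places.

-398.021

N=4 nodes, M=5 members, R=3 reactions → 2N=8, M+R=8
member 0 (0-1): L=3.7741, (cx,cy)=(0.4030,0.9152)
member 1 (0-2): L=3.1630, (cx,cy)=(1.0000,0.0000)
member 2 (1-2): L=3.8244, (cx,cy)=(0.4293,-0.9031)
member 3 (1-3): L=3.2837, (cx,cy)=(0.9986,0.0533)
member 4 (2-3): L=3.9811, (cx,cy)=(0.4112,0.9115)
solve A·x = −loads:
  F[0-1] = +942.4263 N (tension)
  F[0-2] = -398.0209 N (compression)
  F[1-2] = -2945.8592 N (compression)
  F[1-3] = +637.7365 N (tension)
  F[2-3] = -4043.9013 N (compression)
  Rx@0 = +18.2100 N
  Ry@0 = -862.5028 N
  Ry@2 = +6346.7428 N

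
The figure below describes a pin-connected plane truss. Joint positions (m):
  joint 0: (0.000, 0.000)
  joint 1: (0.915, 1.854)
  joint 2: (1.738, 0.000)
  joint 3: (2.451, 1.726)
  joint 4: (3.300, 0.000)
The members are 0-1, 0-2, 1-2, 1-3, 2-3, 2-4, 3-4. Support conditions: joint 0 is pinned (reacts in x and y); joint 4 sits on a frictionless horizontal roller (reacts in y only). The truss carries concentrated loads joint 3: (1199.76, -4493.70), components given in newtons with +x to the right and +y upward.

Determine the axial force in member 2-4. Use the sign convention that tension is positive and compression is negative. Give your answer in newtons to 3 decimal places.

1950.390

N=5 nodes, M=7 members, R=3 reactions → 2N=10, M+R=10
member 0 (0-1): L=2.0675, (cx,cy)=(0.4426,0.8967)
member 1 (0-2): L=1.7380, (cx,cy)=(1.0000,0.0000)
member 2 (1-2): L=2.0285, (cx,cy)=(0.4057,-0.9140)
member 3 (1-3): L=1.5413, (cx,cy)=(0.9965,-0.0830)
member 4 (2-3): L=1.8675, (cx,cy)=(0.3818,0.9242)
member 5 (2-4): L=1.5620, (cx,cy)=(1.0000,0.0000)
member 6 (3-4): L=1.9235, (cx,cy)=(0.4414,-0.8973)
solve A·x = −loads:
  F[0-1] = -589.4657 N (compression)
  F[0-2] = +1460.6365 N (tension)
  F[1-2] = +625.2504 N (tension)
  F[1-3] = -516.3409 N (compression)
  F[2-3] = -618.3159 N (compression)
  F[2-4] = +1950.3903 N (tension)
  F[3-4] = -4418.8319 N (compression)
  Rx@0 = -1199.7600 N
  Ry@0 = +528.5956 N
  Ry@4 = +3965.1044 N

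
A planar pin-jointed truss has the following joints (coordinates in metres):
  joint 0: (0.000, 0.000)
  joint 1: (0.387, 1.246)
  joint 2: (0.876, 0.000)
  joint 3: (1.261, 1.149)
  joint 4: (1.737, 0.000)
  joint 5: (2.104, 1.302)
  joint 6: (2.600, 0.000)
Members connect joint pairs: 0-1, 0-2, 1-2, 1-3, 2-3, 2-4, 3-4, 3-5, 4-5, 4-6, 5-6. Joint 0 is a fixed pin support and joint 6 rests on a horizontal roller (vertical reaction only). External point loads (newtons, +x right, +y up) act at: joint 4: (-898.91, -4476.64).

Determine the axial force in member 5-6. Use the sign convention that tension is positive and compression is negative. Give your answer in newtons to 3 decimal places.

-3200.406

N=7 nodes, M=11 members, R=3 reactions → 2N=14, M+R=14
member 0 (0-1): L=1.3047, (cx,cy)=(0.2966,0.9550)
member 1 (0-2): L=0.8760, (cx,cy)=(1.0000,0.0000)
member 2 (1-2): L=1.3385, (cx,cy)=(0.3653,-0.9309)
member 3 (1-3): L=0.8794, (cx,cy)=(0.9939,-0.1103)
member 4 (2-3): L=1.2118, (cx,cy)=(0.3177,0.9482)
member 5 (2-4): L=0.8610, (cx,cy)=(1.0000,0.0000)
member 6 (3-4): L=1.2437, (cx,cy)=(0.3827,-0.9239)
member 7 (3-5): L=0.8568, (cx,cy)=(0.9839,0.1786)
member 8 (4-5): L=1.3527, (cx,cy)=(0.2713,0.9625)
member 9 (4-6): L=0.8630, (cx,cy)=(1.0000,0.0000)
member 10 (5-6): L=1.3933, (cx,cy)=(0.3560,-0.9345)
solve A·x = −loads:
  F[0-1] = -1555.9216 N (compression)
  F[0-2] = -437.3985 N (compression)
  F[1-2] = +1726.4559 N (tension)
  F[1-3] = -1098.9417 N (compression)
  F[2-3] = -1694.9407 N (compression)
  F[2-4] = +731.8298 N (tension)
  F[3-4] = +1197.9274 N (tension)
  F[3-5] = -2123.3543 N (compression)
  F[4-5] = +3501.2394 N (tension)
  F[4-6] = +1139.3295 N (tension)
  F[5-6] = -3200.4057 N (compression)
  Rx@0 = +898.9100 N
  Ry@0 = +1485.9001 N
  Ry@6 = +2990.7399 N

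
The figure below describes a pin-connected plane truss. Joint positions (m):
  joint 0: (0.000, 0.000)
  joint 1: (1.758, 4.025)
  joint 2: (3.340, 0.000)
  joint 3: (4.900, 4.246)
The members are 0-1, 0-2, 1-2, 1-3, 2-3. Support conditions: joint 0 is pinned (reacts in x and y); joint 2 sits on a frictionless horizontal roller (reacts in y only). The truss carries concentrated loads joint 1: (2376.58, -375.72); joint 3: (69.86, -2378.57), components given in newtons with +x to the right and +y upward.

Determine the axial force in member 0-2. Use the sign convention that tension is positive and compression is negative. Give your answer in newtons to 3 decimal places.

N=4 nodes, M=5 members, R=3 reactions → 2N=8, M+R=8
member 0 (0-1): L=4.3922, (cx,cy)=(0.4003,0.9164)
member 1 (0-2): L=3.3400, (cx,cy)=(1.0000,0.0000)
member 2 (1-2): L=4.3247, (cx,cy)=(0.3658,-0.9307)
member 3 (1-3): L=3.1498, (cx,cy)=(0.9975,0.0702)
member 4 (2-3): L=4.5235, (cx,cy)=(0.3449,0.9387)
solve A·x = −loads:
  F[0-1] = +4240.2649 N (tension)
  F[0-2] = +749.2426 N (tension)
  F[1-2] = -4505.6431 N (compression)
  F[1-3] = +971.1869 N (tension)
  F[2-3] = -2606.6229 N (compression)
  Rx@0 = -2446.4400 N
  Ry@0 = -3885.7905 N
  Ry@2 = +6640.0805 N

749.243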